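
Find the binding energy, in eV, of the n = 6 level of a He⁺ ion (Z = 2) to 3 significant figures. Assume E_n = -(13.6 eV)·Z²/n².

E_n = −13.6 Z²/n² = −54.40/n² eV for Z = 2.
E_6 = −54.40/36 = −1.51 eV, so ionization (to E = 0) requires 1.51 eV.

1.51 eV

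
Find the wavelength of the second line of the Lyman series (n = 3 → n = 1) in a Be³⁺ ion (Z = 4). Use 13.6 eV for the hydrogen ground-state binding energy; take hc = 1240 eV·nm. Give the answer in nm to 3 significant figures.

The Lyman series terminates on n_f = 1; the second line has n_i = 1+2 = 3.
ΔE = 217.6 × (1/1² − 1/3²) = 193.4 eV.
λ = 1240 / 193.4 = 6.41 nm.

6.41 nm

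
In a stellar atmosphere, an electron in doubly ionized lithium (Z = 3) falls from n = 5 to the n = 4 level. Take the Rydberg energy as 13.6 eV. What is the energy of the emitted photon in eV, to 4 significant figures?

The Bohr energies scale as Z², so for Z = 3: E_n = −122.4/n² eV.
E_5 = −122.4/25 = −4.896 eV and E_4 = −122.4/16 = −7.650 eV.
The photon energy is |E_5 − E_4| = 2.754 eV.

2.754 eV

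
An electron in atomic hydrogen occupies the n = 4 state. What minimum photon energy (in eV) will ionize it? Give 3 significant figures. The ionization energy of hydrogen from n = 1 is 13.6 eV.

0.850 eV

E_4 = −13.60/16 = −0.850 eV, so ionization (to E = 0) requires 0.850 eV.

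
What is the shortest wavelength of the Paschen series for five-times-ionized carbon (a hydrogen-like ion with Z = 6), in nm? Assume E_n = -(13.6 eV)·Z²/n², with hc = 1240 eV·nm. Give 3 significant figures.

The Paschen series has lower level n_f = 3; the series limit corresponds to n_i → ∞.
ΔE_max = 13.6 × 36 / 3² = 54.40 eV.
λ_min = 1240 / 54.40 = 22.8 nm.

22.8 nm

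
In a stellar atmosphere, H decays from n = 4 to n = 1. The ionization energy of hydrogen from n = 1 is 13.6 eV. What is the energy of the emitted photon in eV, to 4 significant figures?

12.75 eV

E_4 = −13.60/16 = −0.8500 eV and E_1 = −13.60/1 = −13.60 eV.
The photon energy is |E_4 − E_1| = 12.75 eV.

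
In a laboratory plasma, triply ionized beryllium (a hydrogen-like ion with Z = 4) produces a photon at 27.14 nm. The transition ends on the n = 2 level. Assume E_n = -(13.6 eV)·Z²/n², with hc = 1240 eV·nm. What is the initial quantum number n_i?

n_i = 5

The photon energy is ΔE = hc/λ = 1240 / 27.14 = 45.69 eV.
With Z = 4, ΔE = 217.6 × (1/n_f² − 1/n_i²), so 1/n_f² − 1/n_i² = 0.2100.
With n_f = 2: 1/n_i² = 1/4 − 0.2100 = 0.04003, so n_i ≈ 5.00.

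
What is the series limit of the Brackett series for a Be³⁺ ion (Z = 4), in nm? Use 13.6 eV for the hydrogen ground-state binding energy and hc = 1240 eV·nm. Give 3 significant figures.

The Brackett series has lower level n_f = 4; the series limit corresponds to n_i → ∞.
ΔE_max = 13.6 × 16 / 4² = 13.60 eV.
λ_min = 1240 / 13.60 = 91.2 nm.

91.2 nm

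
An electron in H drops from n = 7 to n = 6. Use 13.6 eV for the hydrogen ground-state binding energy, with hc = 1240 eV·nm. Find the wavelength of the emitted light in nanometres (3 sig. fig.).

12400 nm

ΔE = 13.60 × (1/6² − 1/7²) = 13.60 × 0.007370 = 0.1002 eV.
λ = hc/ΔE = 1240 / 0.1002 = 12400 nm.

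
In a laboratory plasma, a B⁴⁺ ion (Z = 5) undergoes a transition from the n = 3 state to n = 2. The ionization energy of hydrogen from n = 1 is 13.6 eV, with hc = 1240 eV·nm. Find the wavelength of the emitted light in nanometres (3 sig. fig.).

For Z = 5 the level energies scale as Z², so the effective Rydberg energy is 13.6 × 25 = 340.0 eV.
ΔE = 340.0 × (1/2² − 1/3²) = 340.0 × 0.1389 = 47.22 eV.
λ = hc/ΔE = 1240 / 47.22 = 26.3 nm.

26.3 nm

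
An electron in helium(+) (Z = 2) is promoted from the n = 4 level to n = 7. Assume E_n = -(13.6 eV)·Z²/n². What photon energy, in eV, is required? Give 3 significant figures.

The Bohr energies scale as Z², so for Z = 2: E_n = −54.40/n² eV.
E_7 = −54.40/49 = −1.110 eV and E_4 = −54.40/16 = −3.400 eV.
The photon energy is |E_7 − E_4| = 2.29 eV.

2.29 eV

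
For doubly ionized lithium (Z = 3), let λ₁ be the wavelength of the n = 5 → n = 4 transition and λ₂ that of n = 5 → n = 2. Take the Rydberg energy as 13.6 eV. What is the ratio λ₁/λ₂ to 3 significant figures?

9.33

λ ∝ 1/ΔE ∝ 1/(1/n_f² − 1/n_i²), and the Z² and hc factors cancel in the ratio.
λ₁/λ₂ = (1/2² − 1/5²)/(1/4² − 1/5²) = 0.2100/0.02250 = 9.33.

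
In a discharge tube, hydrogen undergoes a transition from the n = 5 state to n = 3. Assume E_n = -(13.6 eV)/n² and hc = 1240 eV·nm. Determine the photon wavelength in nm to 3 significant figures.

1280 nm

ΔE = 13.60 × (1/3² − 1/5²) = 13.60 × 0.07111 = 0.9671 eV.
λ = hc/ΔE = 1240 / 0.9671 = 1280 nm.
This line belongs to the Paschen series.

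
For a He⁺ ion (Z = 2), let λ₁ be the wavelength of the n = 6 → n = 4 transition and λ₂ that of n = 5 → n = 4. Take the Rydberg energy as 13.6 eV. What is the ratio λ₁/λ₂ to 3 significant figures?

λ ∝ 1/ΔE ∝ 1/(1/n_f² − 1/n_i²), and the Z² and hc factors cancel in the ratio.
λ₁/λ₂ = (1/4² − 1/5²)/(1/4² − 1/6²) = 0.02250/0.03472 = 0.648.

0.648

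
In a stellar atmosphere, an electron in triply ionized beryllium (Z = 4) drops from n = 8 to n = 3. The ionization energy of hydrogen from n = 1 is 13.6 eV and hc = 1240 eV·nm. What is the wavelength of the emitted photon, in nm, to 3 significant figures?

59.7 nm

For Z = 4 the level energies scale as Z², so the effective Rydberg energy is 13.6 × 16 = 217.6 eV.
ΔE = 217.6 × (1/3² − 1/8²) = 217.6 × 0.09549 = 20.78 eV.
λ = hc/ΔE = 1240 / 20.78 = 59.7 nm.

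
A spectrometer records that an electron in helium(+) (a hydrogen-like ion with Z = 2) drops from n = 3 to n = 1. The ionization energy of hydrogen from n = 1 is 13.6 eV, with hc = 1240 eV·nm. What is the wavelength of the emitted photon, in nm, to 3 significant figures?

25.6 nm

For Z = 2 the level energies scale as Z², so the effective Rydberg energy is 13.6 × 4 = 54.40 eV.
ΔE = 54.40 × (1/1² − 1/3²) = 54.40 × 0.8889 = 48.36 eV.
λ = hc/ΔE = 1240 / 48.36 = 25.6 nm.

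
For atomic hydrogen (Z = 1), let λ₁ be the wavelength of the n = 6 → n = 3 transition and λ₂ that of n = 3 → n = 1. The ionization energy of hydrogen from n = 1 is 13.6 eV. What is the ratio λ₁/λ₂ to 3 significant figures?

10.7

λ ∝ 1/ΔE ∝ 1/(1/n_f² − 1/n_i²), and the Z² and hc factors cancel in the ratio.
λ₁/λ₂ = (1/1² − 1/3²)/(1/3² − 1/6²) = 0.8889/0.08333 = 10.7.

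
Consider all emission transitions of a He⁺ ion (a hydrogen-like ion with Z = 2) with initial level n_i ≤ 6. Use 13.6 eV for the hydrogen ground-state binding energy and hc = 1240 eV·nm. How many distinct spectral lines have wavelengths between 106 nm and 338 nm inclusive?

5

Enumerate all n_i → n_f pairs with 1 ≤ n_f < n_i ≤ 6 and compute λ = 1240 / [13.6·4·(1/n_f² − 1/n_i²)].
Lines falling in [106, 338] nm: 5→2 (108.5 nm), 4→2 (121.6 nm), 3→2 (164.1 nm), 6→3 (273.5 nm), 5→3 (320.5 nm).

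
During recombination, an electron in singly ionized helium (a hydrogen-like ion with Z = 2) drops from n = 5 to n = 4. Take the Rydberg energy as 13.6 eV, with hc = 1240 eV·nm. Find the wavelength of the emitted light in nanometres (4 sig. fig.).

For Z = 2 the level energies scale as Z², so the effective Rydberg energy is 13.6 × 4 = 54.40 eV.
ΔE = 54.40 × (1/4² − 1/5²) = 54.40 × 0.02250 = 1.224 eV.
λ = hc/ΔE = 1240 / 1.224 = 1013 nm.

1013 nm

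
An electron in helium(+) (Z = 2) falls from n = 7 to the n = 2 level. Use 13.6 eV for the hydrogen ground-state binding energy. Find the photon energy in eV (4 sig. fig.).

12.49 eV

The Bohr energies scale as Z², so for Z = 2: E_n = −54.40/n² eV.
E_7 = −54.40/49 = −1.110 eV and E_2 = −54.40/4 = −13.60 eV.
The photon energy is |E_7 − E_2| = 12.49 eV.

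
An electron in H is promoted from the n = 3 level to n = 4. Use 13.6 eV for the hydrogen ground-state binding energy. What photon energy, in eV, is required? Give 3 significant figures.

E_4 = −13.60/16 = −0.8500 eV and E_3 = −13.60/9 = −1.511 eV.
The photon energy is |E_4 − E_3| = 0.661 eV.

0.661 eV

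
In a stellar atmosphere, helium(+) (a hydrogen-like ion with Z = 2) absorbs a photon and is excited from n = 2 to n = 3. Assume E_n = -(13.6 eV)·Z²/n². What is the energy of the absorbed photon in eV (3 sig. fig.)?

7.56 eV

The Bohr energies scale as Z², so for Z = 2: E_n = −54.40/n² eV.
E_3 = −54.40/9 = −6.044 eV and E_2 = −54.40/4 = −13.60 eV.
The photon energy is |E_3 − E_2| = 7.56 eV.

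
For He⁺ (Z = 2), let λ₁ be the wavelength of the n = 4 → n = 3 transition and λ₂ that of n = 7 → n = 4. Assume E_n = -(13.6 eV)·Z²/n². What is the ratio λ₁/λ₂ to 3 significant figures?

λ ∝ 1/ΔE ∝ 1/(1/n_f² − 1/n_i²), and the Z² and hc factors cancel in the ratio.
λ₁/λ₂ = (1/4² − 1/7²)/(1/3² − 1/4²) = 0.04209/0.04861 = 0.866.

0.866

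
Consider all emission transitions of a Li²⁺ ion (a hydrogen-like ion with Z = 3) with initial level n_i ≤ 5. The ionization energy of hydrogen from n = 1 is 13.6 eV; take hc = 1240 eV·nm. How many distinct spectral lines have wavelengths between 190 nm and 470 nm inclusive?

Enumerate all n_i → n_f pairs with 1 ≤ n_f < n_i ≤ 5 and compute λ = 1240 / [13.6·9·(1/n_f² − 1/n_i²)].
Lines falling in [190, 470] nm: 4→3 (208.4 nm), 5→4 (450.3 nm).

2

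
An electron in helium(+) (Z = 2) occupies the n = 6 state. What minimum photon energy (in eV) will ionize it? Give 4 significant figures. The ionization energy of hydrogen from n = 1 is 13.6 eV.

1.511 eV

E_n = −13.6 Z²/n² = −54.40/n² eV for Z = 2.
E_6 = −54.40/36 = −1.511 eV, so ionization (to E = 0) requires 1.511 eV.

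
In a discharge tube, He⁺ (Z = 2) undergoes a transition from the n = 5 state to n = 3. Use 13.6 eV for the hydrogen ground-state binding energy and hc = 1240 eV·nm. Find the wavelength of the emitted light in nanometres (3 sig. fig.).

321 nm

For Z = 2 the level energies scale as Z², so the effective Rydberg energy is 13.6 × 4 = 54.40 eV.
ΔE = 54.40 × (1/3² − 1/5²) = 54.40 × 0.07111 = 3.868 eV.
λ = hc/ΔE = 1240 / 3.868 = 321 nm.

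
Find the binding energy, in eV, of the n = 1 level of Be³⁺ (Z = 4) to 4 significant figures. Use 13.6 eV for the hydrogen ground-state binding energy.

217.6 eV

E_n = −13.6 Z²/n² = −217.6/n² eV for Z = 4.
E_1 = −217.6/1 = −217.6 eV, so ionization (to E = 0) requires 217.6 eV.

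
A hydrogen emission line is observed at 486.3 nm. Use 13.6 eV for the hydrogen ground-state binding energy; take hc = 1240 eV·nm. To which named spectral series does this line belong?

ΔE = 1240/486.3 = 2.550 eV.
This matches 13.6 × (1/2² − 1/4²), so n_f = 2: the Balmer series.

Balmer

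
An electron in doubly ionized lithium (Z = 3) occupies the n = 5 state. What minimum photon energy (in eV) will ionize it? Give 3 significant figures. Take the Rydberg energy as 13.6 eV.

E_n = −13.6 Z²/n² = −122.4/n² eV for Z = 3.
E_5 = −122.4/25 = −4.90 eV, so ionization (to E = 0) requires 4.90 eV.

4.90 eV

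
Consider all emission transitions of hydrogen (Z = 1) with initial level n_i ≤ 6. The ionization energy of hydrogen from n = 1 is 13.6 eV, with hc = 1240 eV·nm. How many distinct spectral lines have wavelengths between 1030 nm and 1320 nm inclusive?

2

Enumerate all n_i → n_f pairs with 1 ≤ n_f < n_i ≤ 6 and compute λ = 1240 / [13.6·1·(1/n_f² − 1/n_i²)].
Lines falling in [1030, 1320] nm: 6→3 (1094 nm), 5→3 (1282 nm).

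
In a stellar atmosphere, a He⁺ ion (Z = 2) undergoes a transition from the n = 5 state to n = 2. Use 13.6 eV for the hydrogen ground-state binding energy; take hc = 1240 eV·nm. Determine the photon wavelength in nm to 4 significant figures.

For Z = 2 the level energies scale as Z², so the effective Rydberg energy is 13.6 × 4 = 54.40 eV.
ΔE = 54.40 × (1/2² − 1/5²) = 54.40 × 0.2100 = 11.42 eV.
λ = hc/ΔE = 1240 / 11.42 = 108.5 nm.

108.5 nm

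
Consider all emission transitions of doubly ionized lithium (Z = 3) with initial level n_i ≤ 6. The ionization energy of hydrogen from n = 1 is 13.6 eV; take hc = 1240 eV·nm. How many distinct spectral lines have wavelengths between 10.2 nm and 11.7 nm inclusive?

4

Enumerate all n_i → n_f pairs with 1 ≤ n_f < n_i ≤ 6 and compute λ = 1240 / [13.6·9·(1/n_f² − 1/n_i²)].
Lines falling in [10.2, 11.7] nm: 6→1 (10.42 nm), 5→1 (10.55 nm), 4→1 (10.81 nm), 3→1 (11.40 nm).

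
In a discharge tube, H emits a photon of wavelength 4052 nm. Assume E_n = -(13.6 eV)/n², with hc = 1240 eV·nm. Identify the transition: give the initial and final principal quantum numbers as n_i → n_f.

The photon energy is ΔE = hc/λ = 1240 / 4052 = 0.3060 eV.
With Z = 1, ΔE = 13.60 × (1/n_f² − 1/n_i²), so 1/n_f² − 1/n_i² = 0.02250.
Trying n_f = 4 gives 1/n_i² = 0.04000, i.e. n_i ≈ 5; this pair matches.

n_i = 5, n_f = 4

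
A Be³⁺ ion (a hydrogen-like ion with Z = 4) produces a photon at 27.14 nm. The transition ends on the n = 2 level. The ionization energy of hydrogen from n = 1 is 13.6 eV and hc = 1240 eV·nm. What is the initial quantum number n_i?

The photon energy is ΔE = hc/λ = 1240 / 27.14 = 45.69 eV.
With Z = 4, ΔE = 217.6 × (1/n_f² − 1/n_i²), so 1/n_f² − 1/n_i² = 0.2100.
With n_f = 2: 1/n_i² = 1/4 − 0.2100 = 0.04003, so n_i ≈ 5.00.

n_i = 5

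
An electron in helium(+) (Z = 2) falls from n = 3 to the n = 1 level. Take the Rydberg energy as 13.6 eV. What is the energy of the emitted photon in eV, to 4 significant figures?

48.36 eV

The Bohr energies scale as Z², so for Z = 2: E_n = −54.40/n² eV.
E_3 = −54.40/9 = −6.044 eV and E_1 = −54.40/1 = −54.40 eV.
The photon energy is |E_3 − E_1| = 48.36 eV.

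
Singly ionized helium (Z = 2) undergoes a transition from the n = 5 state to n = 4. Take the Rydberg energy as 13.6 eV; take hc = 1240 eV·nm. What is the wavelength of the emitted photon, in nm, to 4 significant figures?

1013 nm

For Z = 2 the level energies scale as Z², so the effective Rydberg energy is 13.6 × 4 = 54.40 eV.
ΔE = 54.40 × (1/4² − 1/5²) = 54.40 × 0.02250 = 1.224 eV.
λ = hc/ΔE = 1240 / 1.224 = 1013 nm.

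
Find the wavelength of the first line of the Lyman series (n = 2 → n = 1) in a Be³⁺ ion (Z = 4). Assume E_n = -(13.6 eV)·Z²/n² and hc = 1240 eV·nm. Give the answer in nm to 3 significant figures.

The Lyman series terminates on n_f = 1; the first line has n_i = 1+1 = 2.
ΔE = 217.6 × (1/1² − 1/2²) = 163.2 eV.
λ = 1240 / 163.2 = 7.60 nm.

7.60 nm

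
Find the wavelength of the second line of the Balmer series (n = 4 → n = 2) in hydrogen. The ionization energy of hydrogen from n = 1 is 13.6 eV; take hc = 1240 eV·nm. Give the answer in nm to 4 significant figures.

486.3 nm

The Balmer series terminates on n_f = 2; the second line has n_i = 2+2 = 4.
ΔE = 13.60 × (1/2² − 1/4²) = 2.550 eV.
λ = 1240 / 2.550 = 486.3 nm.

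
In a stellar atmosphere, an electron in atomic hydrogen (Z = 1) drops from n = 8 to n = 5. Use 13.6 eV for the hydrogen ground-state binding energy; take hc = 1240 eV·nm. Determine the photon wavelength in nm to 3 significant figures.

3740 nm

ΔE = 13.60 × (1/5² − 1/8²) = 13.60 × 0.02438 = 0.3315 eV.
λ = hc/ΔE = 1240 / 0.3315 = 3740 nm.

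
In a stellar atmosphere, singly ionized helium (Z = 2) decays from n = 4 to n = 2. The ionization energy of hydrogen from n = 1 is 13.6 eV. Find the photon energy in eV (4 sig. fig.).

The Bohr energies scale as Z², so for Z = 2: E_n = −54.40/n² eV.
E_4 = −54.40/16 = −3.400 eV and E_2 = −54.40/4 = −13.60 eV.
The photon energy is |E_4 − E_2| = 10.20 eV.

10.20 eV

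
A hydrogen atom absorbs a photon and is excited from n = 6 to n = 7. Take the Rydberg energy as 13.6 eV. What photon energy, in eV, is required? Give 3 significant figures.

E_7 = −13.60/49 = −0.2776 eV and E_6 = −13.60/36 = −0.3778 eV.
The photon energy is |E_7 − E_6| = 0.100 eV.

0.100 eV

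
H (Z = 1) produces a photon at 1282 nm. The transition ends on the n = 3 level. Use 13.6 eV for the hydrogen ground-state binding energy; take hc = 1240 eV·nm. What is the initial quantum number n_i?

The photon energy is ΔE = hc/λ = 1240 / 1282 = 0.9672 eV.
With Z = 1, ΔE = 13.60 × (1/n_f² − 1/n_i²), so 1/n_f² − 1/n_i² = 0.07112.
With n_f = 3: 1/n_i² = 1/9 − 0.07112 = 0.03999, so n_i ≈ 5.00.

n_i = 5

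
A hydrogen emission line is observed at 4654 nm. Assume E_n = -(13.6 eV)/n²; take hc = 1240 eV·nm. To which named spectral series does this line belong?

Pfund

ΔE = 1240/4654 = 0.2664 eV.
This matches 13.6 × (1/5² − 1/7²), so n_f = 5: the Pfund series.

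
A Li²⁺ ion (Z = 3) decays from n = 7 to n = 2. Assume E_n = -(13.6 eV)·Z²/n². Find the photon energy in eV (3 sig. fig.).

The Bohr energies scale as Z², so for Z = 3: E_n = −122.4/n² eV.
E_7 = −122.4/49 = −2.498 eV and E_2 = −122.4/4 = −30.60 eV.
The photon energy is |E_7 − E_2| = 28.1 eV.

28.1 eV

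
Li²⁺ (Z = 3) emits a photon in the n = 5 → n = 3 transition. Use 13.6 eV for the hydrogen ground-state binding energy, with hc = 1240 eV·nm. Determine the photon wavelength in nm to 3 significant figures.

142 nm

For Z = 3 the level energies scale as Z², so the effective Rydberg energy is 13.6 × 9 = 122.4 eV.
ΔE = 122.4 × (1/3² − 1/5²) = 122.4 × 0.07111 = 8.704 eV.
λ = hc/ΔE = 1240 / 8.704 = 142 nm.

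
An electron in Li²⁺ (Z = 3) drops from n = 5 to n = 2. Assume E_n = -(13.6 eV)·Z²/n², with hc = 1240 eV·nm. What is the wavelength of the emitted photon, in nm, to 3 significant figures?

48.2 nm

For Z = 3 the level energies scale as Z², so the effective Rydberg energy is 13.6 × 9 = 122.4 eV.
ΔE = 122.4 × (1/2² − 1/5²) = 122.4 × 0.2100 = 25.70 eV.
λ = hc/ΔE = 1240 / 25.70 = 48.2 nm.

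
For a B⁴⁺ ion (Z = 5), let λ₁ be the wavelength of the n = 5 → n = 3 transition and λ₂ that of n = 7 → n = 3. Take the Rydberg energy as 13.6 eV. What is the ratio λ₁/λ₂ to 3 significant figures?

λ ∝ 1/ΔE ∝ 1/(1/n_f² − 1/n_i²), and the Z² and hc factors cancel in the ratio.
λ₁/λ₂ = (1/3² − 1/7²)/(1/3² − 1/5²) = 0.09070/0.07111 = 1.28.

1.28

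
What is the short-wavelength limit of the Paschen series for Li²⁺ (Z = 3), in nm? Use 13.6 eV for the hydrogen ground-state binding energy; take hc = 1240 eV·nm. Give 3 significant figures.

91.2 nm

The Paschen series has lower level n_f = 3; the series limit corresponds to n_i → ∞.
ΔE_max = 13.6 × 9 / 3² = 13.60 eV.
λ_min = 1240 / 13.60 = 91.2 nm.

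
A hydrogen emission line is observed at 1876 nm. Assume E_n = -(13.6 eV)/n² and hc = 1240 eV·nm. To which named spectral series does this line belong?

ΔE = 1240/1876 = 0.6610 eV.
This matches 13.6 × (1/3² − 1/4²), so n_f = 3: the Paschen series.

Paschen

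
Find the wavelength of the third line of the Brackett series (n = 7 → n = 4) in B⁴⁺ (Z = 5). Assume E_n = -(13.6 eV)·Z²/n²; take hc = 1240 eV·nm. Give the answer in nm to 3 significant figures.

The Brackett series terminates on n_f = 4; the third line has n_i = 4+3 = 7.
ΔE = 340.0 × (1/4² − 1/7²) = 14.31 eV.
λ = 1240 / 14.31 = 86.6 nm.

86.6 nm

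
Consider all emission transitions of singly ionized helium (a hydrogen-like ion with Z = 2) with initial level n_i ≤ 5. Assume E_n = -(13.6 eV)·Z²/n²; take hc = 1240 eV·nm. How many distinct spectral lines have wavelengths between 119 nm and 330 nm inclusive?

3

Enumerate all n_i → n_f pairs with 1 ≤ n_f < n_i ≤ 5 and compute λ = 1240 / [13.6·4·(1/n_f² − 1/n_i²)].
Lines falling in [119, 330] nm: 4→2 (121.6 nm), 3→2 (164.1 nm), 5→3 (320.5 nm).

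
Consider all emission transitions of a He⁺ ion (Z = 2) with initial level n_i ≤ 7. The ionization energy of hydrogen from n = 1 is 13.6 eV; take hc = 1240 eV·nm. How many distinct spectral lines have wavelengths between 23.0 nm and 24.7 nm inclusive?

Enumerate all n_i → n_f pairs with 1 ≤ n_f < n_i ≤ 7 and compute λ = 1240 / [13.6·4·(1/n_f² − 1/n_i²)].
Lines falling in [23.0, 24.7] nm: 7→1 (23.27 nm), 6→1 (23.45 nm), 5→1 (23.74 nm), 4→1 (24.31 nm).

4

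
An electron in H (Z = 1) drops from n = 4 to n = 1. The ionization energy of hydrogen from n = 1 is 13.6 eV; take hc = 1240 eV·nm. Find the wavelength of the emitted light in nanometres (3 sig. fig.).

97.3 nm

ΔE = 13.60 × (1/1² − 1/4²) = 13.60 × 0.9375 = 12.75 eV.
λ = hc/ΔE = 1240 / 12.75 = 97.3 nm.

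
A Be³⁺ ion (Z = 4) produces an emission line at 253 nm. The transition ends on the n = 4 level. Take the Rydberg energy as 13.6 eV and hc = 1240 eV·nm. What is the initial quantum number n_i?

n_i = 5

The photon energy is ΔE = hc/λ = 1240 / 253 = 4.901 eV.
With Z = 4, ΔE = 217.6 × (1/n_f² − 1/n_i²), so 1/n_f² − 1/n_i² = 0.02252.
With n_f = 4: 1/n_i² = 1/16 − 0.02252 = 0.03998, so n_i ≈ 5.00.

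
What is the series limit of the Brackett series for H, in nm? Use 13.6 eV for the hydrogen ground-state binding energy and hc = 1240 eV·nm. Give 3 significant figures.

The Brackett series has lower level n_f = 4; the series limit corresponds to n_i → ∞.
ΔE_max = 13.6 × 1 / 4² = 0.8500 eV.
λ_min = 1240 / 0.8500 = 1460 nm.

1460 nm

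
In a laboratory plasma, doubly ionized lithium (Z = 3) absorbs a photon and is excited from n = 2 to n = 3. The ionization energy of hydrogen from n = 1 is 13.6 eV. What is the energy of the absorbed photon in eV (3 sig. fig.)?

17.0 eV

The Bohr energies scale as Z², so for Z = 3: E_n = −122.4/n² eV.
E_3 = −122.4/9 = −13.60 eV and E_2 = −122.4/4 = −30.60 eV.
The photon energy is |E_3 − E_2| = 17.0 eV.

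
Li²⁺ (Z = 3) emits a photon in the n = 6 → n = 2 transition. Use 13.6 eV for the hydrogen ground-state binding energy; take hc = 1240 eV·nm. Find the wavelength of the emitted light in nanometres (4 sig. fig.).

45.59 nm

For Z = 3 the level energies scale as Z², so the effective Rydberg energy is 13.6 × 9 = 122.4 eV.
ΔE = 122.4 × (1/2² − 1/6²) = 122.4 × 0.2222 = 27.20 eV.
λ = hc/ΔE = 1240 / 27.20 = 45.59 nm.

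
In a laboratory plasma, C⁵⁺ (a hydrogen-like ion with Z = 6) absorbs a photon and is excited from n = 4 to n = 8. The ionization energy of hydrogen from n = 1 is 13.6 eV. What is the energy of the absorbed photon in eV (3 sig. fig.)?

23.0 eV

The Bohr energies scale as Z², so for Z = 6: E_n = −489.6/n² eV.
E_8 = −489.6/64 = −7.650 eV and E_4 = −489.6/16 = −30.60 eV.
The photon energy is |E_8 − E_4| = 23.0 eV.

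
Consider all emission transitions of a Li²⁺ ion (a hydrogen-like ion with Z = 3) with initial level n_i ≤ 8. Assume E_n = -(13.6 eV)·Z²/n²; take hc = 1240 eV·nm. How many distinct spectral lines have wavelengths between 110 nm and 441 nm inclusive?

8

Enumerate all n_i → n_f pairs with 1 ≤ n_f < n_i ≤ 8 and compute λ = 1240 / [13.6·9·(1/n_f² − 1/n_i²)].
Lines falling in [110, 441] nm: 7→3 (111.7 nm), 6→3 (121.6 nm), 5→3 (142.5 nm), 4→3 (208.4 nm), 8→4 (216.1 nm), 7→4 (240.7 nm), 6→4 (291.8 nm), 8→5 (415.6 nm).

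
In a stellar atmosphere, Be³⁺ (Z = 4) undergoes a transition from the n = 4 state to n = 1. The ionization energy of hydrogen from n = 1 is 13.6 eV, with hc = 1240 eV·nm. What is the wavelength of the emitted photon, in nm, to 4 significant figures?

For Z = 4 the level energies scale as Z², so the effective Rydberg energy is 13.6 × 16 = 217.6 eV.
ΔE = 217.6 × (1/1² − 1/4²) = 217.6 × 0.9375 = 204.0 eV.
λ = hc/ΔE = 1240 / 204.0 = 6.078 nm.

6.078 nm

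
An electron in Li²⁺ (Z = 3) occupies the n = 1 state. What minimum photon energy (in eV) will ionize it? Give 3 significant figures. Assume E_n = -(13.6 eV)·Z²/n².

E_n = −13.6 Z²/n² = −122.4/n² eV for Z = 3.
E_1 = −122.4/1 = −122 eV, so ionization (to E = 0) requires 122 eV.

122 eV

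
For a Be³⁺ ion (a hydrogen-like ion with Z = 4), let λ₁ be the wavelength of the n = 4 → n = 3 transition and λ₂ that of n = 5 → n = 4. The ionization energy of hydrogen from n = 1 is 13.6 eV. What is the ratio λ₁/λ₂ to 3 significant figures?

0.463

λ ∝ 1/ΔE ∝ 1/(1/n_f² − 1/n_i²), and the Z² and hc factors cancel in the ratio.
λ₁/λ₂ = (1/4² − 1/5²)/(1/3² − 1/4²) = 0.02250/0.04861 = 0.463.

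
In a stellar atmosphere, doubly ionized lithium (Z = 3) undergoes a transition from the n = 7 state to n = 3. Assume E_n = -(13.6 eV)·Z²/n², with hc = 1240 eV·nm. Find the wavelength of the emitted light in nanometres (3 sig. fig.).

For Z = 3 the level energies scale as Z², so the effective Rydberg energy is 13.6 × 9 = 122.4 eV.
ΔE = 122.4 × (1/3² − 1/7²) = 122.4 × 0.09070 = 11.10 eV.
λ = hc/ΔE = 1240 / 11.10 = 112 nm.

112 nm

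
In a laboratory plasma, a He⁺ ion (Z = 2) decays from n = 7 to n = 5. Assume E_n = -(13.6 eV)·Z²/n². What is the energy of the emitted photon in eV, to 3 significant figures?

1.07 eV

The Bohr energies scale as Z², so for Z = 2: E_n = −54.40/n² eV.
E_7 = −54.40/49 = −1.110 eV and E_5 = −54.40/25 = −2.176 eV.
The photon energy is |E_7 − E_5| = 1.07 eV.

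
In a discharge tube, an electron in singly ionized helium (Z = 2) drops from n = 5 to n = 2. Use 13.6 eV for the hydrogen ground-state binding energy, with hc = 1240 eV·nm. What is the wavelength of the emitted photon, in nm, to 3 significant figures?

For Z = 2 the level energies scale as Z², so the effective Rydberg energy is 13.6 × 4 = 54.40 eV.
ΔE = 54.40 × (1/2² − 1/5²) = 54.40 × 0.2100 = 11.42 eV.
λ = hc/ΔE = 1240 / 11.42 = 109 nm.

109 nm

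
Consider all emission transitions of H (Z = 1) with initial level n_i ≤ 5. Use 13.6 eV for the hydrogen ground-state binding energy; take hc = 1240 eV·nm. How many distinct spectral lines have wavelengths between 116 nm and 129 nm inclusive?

Enumerate all n_i → n_f pairs with 1 ≤ n_f < n_i ≤ 5 and compute λ = 1240 / [13.6·1·(1/n_f² − 1/n_i²)].
Lines falling in [116, 129] nm: 2→1 (121.6 nm).

1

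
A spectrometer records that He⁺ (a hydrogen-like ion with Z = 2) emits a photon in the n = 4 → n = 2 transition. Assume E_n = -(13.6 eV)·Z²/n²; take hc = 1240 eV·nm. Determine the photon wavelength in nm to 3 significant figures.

122 nm

For Z = 2 the level energies scale as Z², so the effective Rydberg energy is 13.6 × 4 = 54.40 eV.
ΔE = 54.40 × (1/2² − 1/4²) = 54.40 × 0.1875 = 10.20 eV.
λ = hc/ΔE = 1240 / 10.20 = 122 nm.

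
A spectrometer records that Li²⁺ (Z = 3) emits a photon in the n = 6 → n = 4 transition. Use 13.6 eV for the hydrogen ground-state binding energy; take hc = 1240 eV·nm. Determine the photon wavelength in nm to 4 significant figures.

291.8 nm

For Z = 3 the level energies scale as Z², so the effective Rydberg energy is 13.6 × 9 = 122.4 eV.
ΔE = 122.4 × (1/4² − 1/6²) = 122.4 × 0.03472 = 4.250 eV.
λ = hc/ΔE = 1240 / 4.250 = 291.8 nm.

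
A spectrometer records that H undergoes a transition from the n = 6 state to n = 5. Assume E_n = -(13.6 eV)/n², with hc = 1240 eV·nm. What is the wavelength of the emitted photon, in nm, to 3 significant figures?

7460 nm

ΔE = 13.60 × (1/5² − 1/6²) = 13.60 × 0.01222 = 0.1662 eV.
λ = hc/ΔE = 1240 / 0.1662 = 7460 nm.
This line belongs to the Pfund series.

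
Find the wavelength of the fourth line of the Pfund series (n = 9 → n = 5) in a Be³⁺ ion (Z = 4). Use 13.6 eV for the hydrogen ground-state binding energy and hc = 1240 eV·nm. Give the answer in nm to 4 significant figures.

206.1 nm

The Pfund series terminates on n_f = 5; the fourth line has n_i = 5+4 = 9.
ΔE = 217.6 × (1/5² − 1/9²) = 6.018 eV.
λ = 1240 / 6.018 = 206.1 nm.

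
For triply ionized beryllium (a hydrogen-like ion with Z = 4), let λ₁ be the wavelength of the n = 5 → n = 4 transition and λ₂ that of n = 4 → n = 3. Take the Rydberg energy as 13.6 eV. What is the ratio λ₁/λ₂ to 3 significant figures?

λ ∝ 1/ΔE ∝ 1/(1/n_f² − 1/n_i²), and the Z² and hc factors cancel in the ratio.
λ₁/λ₂ = (1/3² − 1/4²)/(1/4² − 1/5²) = 0.04861/0.02250 = 2.16.

2.16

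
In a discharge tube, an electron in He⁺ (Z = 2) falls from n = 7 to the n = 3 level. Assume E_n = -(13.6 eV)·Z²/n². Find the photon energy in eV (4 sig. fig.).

4.934 eV

The Bohr energies scale as Z², so for Z = 2: E_n = −54.40/n² eV.
E_7 = −54.40/49 = −1.110 eV and E_3 = −54.40/9 = −6.044 eV.
The photon energy is |E_7 − E_3| = 4.934 eV.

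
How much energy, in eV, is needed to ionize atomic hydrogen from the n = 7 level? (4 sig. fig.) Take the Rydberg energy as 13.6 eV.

0.2776 eV

E_7 = −13.60/49 = −0.2776 eV, so ionization (to E = 0) requires 0.2776 eV.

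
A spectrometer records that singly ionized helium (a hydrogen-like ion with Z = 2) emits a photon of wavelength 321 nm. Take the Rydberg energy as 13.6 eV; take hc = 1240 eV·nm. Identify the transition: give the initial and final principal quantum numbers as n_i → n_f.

The photon energy is ΔE = hc/λ = 1240 / 321 = 3.863 eV.
With Z = 2, ΔE = 54.40 × (1/n_f² − 1/n_i²), so 1/n_f² − 1/n_i² = 0.07101.
Trying n_f = 3 gives 1/n_i² = 0.04010, i.e. n_i ≈ 5; this pair matches.

n_i = 5, n_f = 3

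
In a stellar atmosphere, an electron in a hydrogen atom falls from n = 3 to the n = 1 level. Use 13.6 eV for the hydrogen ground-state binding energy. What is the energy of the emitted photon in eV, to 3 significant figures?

E_3 = −13.60/9 = −1.511 eV and E_1 = −13.60/1 = −13.60 eV.
The photon energy is |E_3 − E_1| = 12.1 eV.

12.1 eV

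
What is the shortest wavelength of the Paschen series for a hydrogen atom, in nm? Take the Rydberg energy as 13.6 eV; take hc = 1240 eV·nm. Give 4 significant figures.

The Paschen series has lower level n_f = 3; the series limit corresponds to n_i → ∞.
ΔE_max = 13.6 × 1 / 3² = 1.511 eV.
λ_min = 1240 / 1.511 = 820.6 nm.

820.6 nm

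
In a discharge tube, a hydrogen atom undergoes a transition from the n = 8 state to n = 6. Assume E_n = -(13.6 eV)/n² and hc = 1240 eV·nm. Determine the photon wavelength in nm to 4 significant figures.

7503 nm

ΔE = 13.60 × (1/6² − 1/8²) = 13.60 × 0.01215 = 0.1653 eV.
λ = hc/ΔE = 1240 / 0.1653 = 7503 nm.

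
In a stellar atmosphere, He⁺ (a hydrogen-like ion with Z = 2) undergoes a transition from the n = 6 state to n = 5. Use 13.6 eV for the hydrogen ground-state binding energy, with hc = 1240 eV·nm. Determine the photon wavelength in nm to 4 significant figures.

For Z = 2 the level energies scale as Z², so the effective Rydberg energy is 13.6 × 4 = 54.40 eV.
ΔE = 54.40 × (1/5² − 1/6²) = 54.40 × 0.01222 = 0.6649 eV.
λ = hc/ΔE = 1240 / 0.6649 = 1865 nm.

1865 nm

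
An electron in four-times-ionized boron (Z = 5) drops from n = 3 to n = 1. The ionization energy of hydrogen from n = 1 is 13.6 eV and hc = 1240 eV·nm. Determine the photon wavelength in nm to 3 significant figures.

4.10 nm

For Z = 5 the level energies scale as Z², so the effective Rydberg energy is 13.6 × 25 = 340.0 eV.
ΔE = 340.0 × (1/1² − 1/3²) = 340.0 × 0.8889 = 302.2 eV.
λ = hc/ΔE = 1240 / 302.2 = 4.10 nm.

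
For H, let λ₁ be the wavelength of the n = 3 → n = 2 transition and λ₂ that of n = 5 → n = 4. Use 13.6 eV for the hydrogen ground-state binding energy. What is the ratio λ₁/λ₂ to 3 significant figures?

0.162

λ ∝ 1/ΔE ∝ 1/(1/n_f² − 1/n_i²), and the Z² and hc factors cancel in the ratio.
λ₁/λ₂ = (1/4² − 1/5²)/(1/2² − 1/3²) = 0.02250/0.1389 = 0.162.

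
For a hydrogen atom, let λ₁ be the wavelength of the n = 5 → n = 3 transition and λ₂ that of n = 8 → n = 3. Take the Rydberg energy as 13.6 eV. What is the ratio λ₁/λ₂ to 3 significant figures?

λ ∝ 1/ΔE ∝ 1/(1/n_f² − 1/n_i²), and the Z² and hc factors cancel in the ratio.
λ₁/λ₂ = (1/3² − 1/8²)/(1/3² − 1/5²) = 0.09549/0.07111 = 1.34.

1.34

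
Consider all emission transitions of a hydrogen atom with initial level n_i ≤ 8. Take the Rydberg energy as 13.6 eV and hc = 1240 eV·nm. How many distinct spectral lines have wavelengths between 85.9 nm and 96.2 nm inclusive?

Enumerate all n_i → n_f pairs with 1 ≤ n_f < n_i ≤ 8 and compute λ = 1240 / [13.6·1·(1/n_f² − 1/n_i²)].
Lines falling in [85.9, 96.2] nm: 8→1 (92.62 nm), 7→1 (93.08 nm), 6→1 (93.78 nm), 5→1 (94.98 nm).

4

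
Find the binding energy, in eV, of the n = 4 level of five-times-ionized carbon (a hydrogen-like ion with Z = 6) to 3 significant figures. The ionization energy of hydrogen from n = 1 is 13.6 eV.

E_n = −13.6 Z²/n² = −489.6/n² eV for Z = 6.
E_4 = −489.6/16 = −30.6 eV, so ionization (to E = 0) requires 30.6 eV.

30.6 eV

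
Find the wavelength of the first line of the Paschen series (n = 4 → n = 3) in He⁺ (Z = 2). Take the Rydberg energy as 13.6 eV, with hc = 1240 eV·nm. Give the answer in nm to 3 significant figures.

469 nm

The Paschen series terminates on n_f = 3; the first line has n_i = 3+1 = 4.
ΔE = 54.40 × (1/3² − 1/4²) = 2.644 eV.
λ = 1240 / 2.644 = 469 nm.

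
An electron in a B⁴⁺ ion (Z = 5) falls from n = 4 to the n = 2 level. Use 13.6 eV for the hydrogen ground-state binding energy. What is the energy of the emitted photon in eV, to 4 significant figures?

The Bohr energies scale as Z², so for Z = 5: E_n = −340.0/n² eV.
E_4 = −340.0/16 = −21.25 eV and E_2 = −340.0/4 = −85.00 eV.
The photon energy is |E_4 − E_2| = 63.75 eV.

63.75 eV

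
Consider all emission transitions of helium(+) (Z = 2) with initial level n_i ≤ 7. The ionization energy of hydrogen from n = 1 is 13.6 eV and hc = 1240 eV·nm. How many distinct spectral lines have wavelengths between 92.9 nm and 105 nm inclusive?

2

Enumerate all n_i → n_f pairs with 1 ≤ n_f < n_i ≤ 7 and compute λ = 1240 / [13.6·4·(1/n_f² − 1/n_i²)].
Lines falling in [92.9, 105] nm: 7→2 (99.28 nm), 6→2 (102.6 nm).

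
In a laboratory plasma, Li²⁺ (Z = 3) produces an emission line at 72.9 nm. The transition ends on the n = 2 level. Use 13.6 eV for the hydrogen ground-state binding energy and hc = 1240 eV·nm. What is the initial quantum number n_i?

The photon energy is ΔE = hc/λ = 1240 / 72.9 = 17.01 eV.
With Z = 3, ΔE = 122.4 × (1/n_f² − 1/n_i²), so 1/n_f² − 1/n_i² = 0.1390.
With n_f = 2: 1/n_i² = 1/4 − 0.1390 = 0.1110, so n_i ≈ 3.00.

n_i = 3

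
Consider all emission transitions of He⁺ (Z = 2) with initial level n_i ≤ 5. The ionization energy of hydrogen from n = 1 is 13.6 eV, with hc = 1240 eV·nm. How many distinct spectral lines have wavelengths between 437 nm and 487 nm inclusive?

1

Enumerate all n_i → n_f pairs with 1 ≤ n_f < n_i ≤ 5 and compute λ = 1240 / [13.6·4·(1/n_f² − 1/n_i²)].
Lines falling in [437, 487] nm: 4→3 (468.9 nm).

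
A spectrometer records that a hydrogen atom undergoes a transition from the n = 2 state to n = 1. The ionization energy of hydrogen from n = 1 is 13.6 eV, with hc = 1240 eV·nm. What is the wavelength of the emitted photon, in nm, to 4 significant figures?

ΔE = 13.60 × (1/1² − 1/2²) = 13.60 × 0.7500 = 10.20 eV.
λ = hc/ΔE = 1240 / 10.20 = 121.6 nm.
This line belongs to the Lyman series.

121.6 nm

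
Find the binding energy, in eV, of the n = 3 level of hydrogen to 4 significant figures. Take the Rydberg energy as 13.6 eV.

1.511 eV

E_3 = −13.60/9 = −1.511 eV, so ionization (to E = 0) requires 1.511 eV.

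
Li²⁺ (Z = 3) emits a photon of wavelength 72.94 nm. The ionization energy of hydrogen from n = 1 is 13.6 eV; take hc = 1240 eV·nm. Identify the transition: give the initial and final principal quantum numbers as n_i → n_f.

The photon energy is ΔE = hc/λ = 1240 / 72.94 = 17.00 eV.
With Z = 3, ΔE = 122.4 × (1/n_f² − 1/n_i²), so 1/n_f² − 1/n_i² = 0.1389.
Trying n_f = 2 gives 1/n_i² = 0.1111, i.e. n_i ≈ 3; this pair matches.

n_i = 3, n_f = 2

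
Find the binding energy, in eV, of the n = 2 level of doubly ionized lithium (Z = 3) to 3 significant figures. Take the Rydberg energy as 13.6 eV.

30.6 eV

E_n = −13.6 Z²/n² = −122.4/n² eV for Z = 3.
E_2 = −122.4/4 = −30.6 eV, so ionization (to E = 0) requires 30.6 eV.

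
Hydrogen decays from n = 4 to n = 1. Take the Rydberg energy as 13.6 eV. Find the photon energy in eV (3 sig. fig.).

E_4 = −13.60/16 = −0.8500 eV and E_1 = −13.60/1 = −13.60 eV.
The photon energy is |E_4 − E_1| = 12.8 eV.

12.8 eV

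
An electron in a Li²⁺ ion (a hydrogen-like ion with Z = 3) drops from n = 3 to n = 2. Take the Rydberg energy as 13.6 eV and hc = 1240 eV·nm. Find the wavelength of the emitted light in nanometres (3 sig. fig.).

For Z = 3 the level energies scale as Z², so the effective Rydberg energy is 13.6 × 9 = 122.4 eV.
ΔE = 122.4 × (1/2² − 1/3²) = 122.4 × 0.1389 = 17.00 eV.
λ = hc/ΔE = 1240 / 17.00 = 72.9 nm.

72.9 nm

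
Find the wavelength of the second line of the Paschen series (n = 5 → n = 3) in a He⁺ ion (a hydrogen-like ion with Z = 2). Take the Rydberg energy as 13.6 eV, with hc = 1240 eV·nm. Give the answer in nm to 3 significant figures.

The Paschen series terminates on n_f = 3; the second line has n_i = 3+2 = 5.
ΔE = 54.40 × (1/3² − 1/5²) = 3.868 eV.
λ = 1240 / 3.868 = 321 nm.

321 nm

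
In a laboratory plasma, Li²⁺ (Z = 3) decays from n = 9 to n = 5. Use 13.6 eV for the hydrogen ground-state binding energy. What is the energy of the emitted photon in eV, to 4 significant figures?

The Bohr energies scale as Z², so for Z = 3: E_n = −122.4/n² eV.
E_9 = −122.4/81 = −1.511 eV and E_5 = −122.4/25 = −4.896 eV.
The photon energy is |E_9 − E_5| = 3.385 eV.

3.385 eV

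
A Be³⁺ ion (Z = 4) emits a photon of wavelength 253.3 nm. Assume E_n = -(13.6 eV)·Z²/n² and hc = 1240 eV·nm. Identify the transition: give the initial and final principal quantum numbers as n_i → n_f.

n_i = 5, n_f = 4

The photon energy is ΔE = hc/λ = 1240 / 253.3 = 4.895 eV.
With Z = 4, ΔE = 217.6 × (1/n_f² − 1/n_i²), so 1/n_f² − 1/n_i² = 0.02250.
Trying n_f = 4 gives 1/n_i² = 0.04000, i.e. n_i ≈ 5; this pair matches.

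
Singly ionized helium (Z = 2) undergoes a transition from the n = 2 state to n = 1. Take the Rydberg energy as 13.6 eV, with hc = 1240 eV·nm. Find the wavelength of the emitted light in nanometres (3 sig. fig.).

For Z = 2 the level energies scale as Z², so the effective Rydberg energy is 13.6 × 4 = 54.40 eV.
ΔE = 54.40 × (1/1² − 1/2²) = 54.40 × 0.7500 = 40.80 eV.
λ = hc/ΔE = 1240 / 40.80 = 30.4 nm.

30.4 nm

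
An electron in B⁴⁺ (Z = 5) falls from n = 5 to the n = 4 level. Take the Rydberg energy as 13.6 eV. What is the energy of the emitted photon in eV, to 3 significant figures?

7.65 eV

The Bohr energies scale as Z², so for Z = 5: E_n = −340.0/n² eV.
E_5 = −340.0/25 = −13.60 eV and E_4 = −340.0/16 = −21.25 eV.
The photon energy is |E_5 − E_4| = 7.65 eV.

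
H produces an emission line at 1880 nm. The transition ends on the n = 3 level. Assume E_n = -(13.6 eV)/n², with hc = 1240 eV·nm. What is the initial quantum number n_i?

n_i = 4

The photon energy is ΔE = hc/λ = 1240 / 1880 = 0.6596 eV.
With Z = 1, ΔE = 13.60 × (1/n_f² − 1/n_i²), so 1/n_f² − 1/n_i² = 0.04850.
With n_f = 3: 1/n_i² = 1/9 − 0.04850 = 0.06261, so n_i ≈ 4.00.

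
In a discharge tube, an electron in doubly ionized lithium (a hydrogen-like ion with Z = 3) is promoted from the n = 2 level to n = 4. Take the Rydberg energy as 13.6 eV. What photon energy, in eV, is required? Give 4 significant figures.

The Bohr energies scale as Z², so for Z = 3: E_n = −122.4/n² eV.
E_4 = −122.4/16 = −7.650 eV and E_2 = −122.4/4 = −30.60 eV.
The photon energy is |E_4 − E_2| = 22.95 eV.

22.95 eV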